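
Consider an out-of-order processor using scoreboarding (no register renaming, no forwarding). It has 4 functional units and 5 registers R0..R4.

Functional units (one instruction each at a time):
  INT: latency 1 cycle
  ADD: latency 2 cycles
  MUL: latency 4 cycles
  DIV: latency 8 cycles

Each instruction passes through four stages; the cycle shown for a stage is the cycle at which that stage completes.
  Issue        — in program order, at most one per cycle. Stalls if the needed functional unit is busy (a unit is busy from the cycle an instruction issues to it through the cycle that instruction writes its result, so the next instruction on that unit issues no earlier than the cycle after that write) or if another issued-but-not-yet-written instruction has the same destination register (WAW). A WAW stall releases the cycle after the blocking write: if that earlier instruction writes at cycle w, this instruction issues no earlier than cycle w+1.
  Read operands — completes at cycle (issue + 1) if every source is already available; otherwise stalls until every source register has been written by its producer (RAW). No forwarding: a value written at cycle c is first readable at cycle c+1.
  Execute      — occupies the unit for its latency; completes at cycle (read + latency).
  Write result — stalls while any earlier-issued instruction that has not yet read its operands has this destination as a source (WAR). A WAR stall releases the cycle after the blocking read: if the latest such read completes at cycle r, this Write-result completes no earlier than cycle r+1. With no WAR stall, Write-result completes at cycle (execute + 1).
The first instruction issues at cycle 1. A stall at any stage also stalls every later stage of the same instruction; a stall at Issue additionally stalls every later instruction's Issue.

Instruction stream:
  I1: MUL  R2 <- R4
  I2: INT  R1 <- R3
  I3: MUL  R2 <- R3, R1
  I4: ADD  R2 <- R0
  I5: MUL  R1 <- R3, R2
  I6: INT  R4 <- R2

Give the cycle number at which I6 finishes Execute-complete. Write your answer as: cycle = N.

I1: IS=1 RO=2 EX=6 WR=7
I2: IS=2 RO=3 EX=4 WR=5
I3: IS=8 RO=9 EX=13 WR=14  [struct: MUL busy until I1 writes@7]
I4: IS=15 RO=16 EX=18 WR=19  [WAW R2: wait I3 write@14]
I5: IS=16 RO=20 EX=24 WR=25  [RAW R2: wait I4 write@19]
I6: IS=17 RO=20 EX=21 WR=22  [RAW R2: wait I4 write@19]

cycle = 21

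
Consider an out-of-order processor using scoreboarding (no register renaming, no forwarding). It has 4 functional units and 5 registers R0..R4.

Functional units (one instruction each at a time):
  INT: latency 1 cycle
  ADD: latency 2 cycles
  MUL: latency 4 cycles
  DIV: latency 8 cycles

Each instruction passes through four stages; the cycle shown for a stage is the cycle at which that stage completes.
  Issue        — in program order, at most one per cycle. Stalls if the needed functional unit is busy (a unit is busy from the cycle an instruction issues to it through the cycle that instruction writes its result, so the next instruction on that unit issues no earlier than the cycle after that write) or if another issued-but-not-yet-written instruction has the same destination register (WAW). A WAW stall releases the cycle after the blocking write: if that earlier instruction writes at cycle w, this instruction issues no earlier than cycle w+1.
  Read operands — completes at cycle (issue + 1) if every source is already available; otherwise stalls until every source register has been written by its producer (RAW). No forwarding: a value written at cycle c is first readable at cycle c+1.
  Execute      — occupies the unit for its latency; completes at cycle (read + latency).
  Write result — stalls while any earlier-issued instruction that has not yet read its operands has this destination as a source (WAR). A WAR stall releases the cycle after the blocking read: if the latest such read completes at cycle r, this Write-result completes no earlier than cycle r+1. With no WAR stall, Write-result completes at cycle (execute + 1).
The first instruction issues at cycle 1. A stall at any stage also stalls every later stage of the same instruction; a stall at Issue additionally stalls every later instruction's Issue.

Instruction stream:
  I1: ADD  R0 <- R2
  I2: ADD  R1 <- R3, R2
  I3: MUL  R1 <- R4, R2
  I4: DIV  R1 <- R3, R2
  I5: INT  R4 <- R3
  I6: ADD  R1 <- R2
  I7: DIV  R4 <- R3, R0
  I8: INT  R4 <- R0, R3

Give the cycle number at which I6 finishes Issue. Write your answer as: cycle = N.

cycle = 29

I1: IS=1 RO=2 EX=4 WR=5
I2: IS=6 RO=7 EX=9 WR=10  [struct: ADD busy until I1 writes@5]
I3: IS=11 RO=12 EX=16 WR=17  [WAW R1: wait I2 write@10]
I4: IS=18 RO=19 EX=27 WR=28  [WAW R1: wait I3 write@17]
I5: IS=19 RO=20 EX=21 WR=22
I6: IS=29 RO=30 EX=32 WR=33  [WAW R1: wait I4 write@28]
I7: IS=30 RO=31 EX=39 WR=40
I8: IS=41 RO=42 EX=43 WR=44  [WAW R4: wait I7 write@40]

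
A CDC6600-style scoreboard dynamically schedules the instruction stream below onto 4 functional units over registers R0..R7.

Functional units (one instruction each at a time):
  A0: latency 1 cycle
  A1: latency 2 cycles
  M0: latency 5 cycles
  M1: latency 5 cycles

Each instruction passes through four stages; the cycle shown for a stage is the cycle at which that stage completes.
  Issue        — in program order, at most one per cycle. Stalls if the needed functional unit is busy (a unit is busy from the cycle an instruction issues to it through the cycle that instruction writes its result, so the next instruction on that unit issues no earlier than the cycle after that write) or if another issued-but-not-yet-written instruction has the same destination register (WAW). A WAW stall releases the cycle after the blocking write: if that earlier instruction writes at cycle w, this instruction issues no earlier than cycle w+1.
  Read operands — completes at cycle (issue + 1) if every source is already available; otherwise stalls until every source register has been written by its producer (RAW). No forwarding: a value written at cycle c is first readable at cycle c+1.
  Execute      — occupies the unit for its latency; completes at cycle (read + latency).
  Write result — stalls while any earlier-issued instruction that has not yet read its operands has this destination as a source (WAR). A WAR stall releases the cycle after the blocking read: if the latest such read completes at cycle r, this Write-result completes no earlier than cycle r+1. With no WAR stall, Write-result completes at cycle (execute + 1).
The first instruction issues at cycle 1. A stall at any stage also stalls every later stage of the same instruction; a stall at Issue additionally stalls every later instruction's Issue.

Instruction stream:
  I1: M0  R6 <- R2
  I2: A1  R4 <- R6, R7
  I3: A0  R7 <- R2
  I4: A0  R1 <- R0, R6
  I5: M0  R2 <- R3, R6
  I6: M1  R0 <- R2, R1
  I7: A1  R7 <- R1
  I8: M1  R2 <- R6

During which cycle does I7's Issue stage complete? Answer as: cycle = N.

1) issue 1, read 2, done 7, write 8
2) issue 2, read 9, done 11, write 12  <RAW R6: wait I1 write@8>
3) issue 3, read 4, done 5, write 10  <WAR R7: wait I2 read@9>
4) issue 11, read 12, done 13, write 14  <struct: A0 busy until I3 writes@10>
5) issue 12, read 13, done 18, write 19
6) issue 13, read 20, done 25, write 26  <RAW R2: wait I5 write@19>
7) issue 14, read 15, done 17, write 18
8) issue 27, read 28, done 33, write 34  <struct: M1 busy until I6 writes@26>

cycle = 14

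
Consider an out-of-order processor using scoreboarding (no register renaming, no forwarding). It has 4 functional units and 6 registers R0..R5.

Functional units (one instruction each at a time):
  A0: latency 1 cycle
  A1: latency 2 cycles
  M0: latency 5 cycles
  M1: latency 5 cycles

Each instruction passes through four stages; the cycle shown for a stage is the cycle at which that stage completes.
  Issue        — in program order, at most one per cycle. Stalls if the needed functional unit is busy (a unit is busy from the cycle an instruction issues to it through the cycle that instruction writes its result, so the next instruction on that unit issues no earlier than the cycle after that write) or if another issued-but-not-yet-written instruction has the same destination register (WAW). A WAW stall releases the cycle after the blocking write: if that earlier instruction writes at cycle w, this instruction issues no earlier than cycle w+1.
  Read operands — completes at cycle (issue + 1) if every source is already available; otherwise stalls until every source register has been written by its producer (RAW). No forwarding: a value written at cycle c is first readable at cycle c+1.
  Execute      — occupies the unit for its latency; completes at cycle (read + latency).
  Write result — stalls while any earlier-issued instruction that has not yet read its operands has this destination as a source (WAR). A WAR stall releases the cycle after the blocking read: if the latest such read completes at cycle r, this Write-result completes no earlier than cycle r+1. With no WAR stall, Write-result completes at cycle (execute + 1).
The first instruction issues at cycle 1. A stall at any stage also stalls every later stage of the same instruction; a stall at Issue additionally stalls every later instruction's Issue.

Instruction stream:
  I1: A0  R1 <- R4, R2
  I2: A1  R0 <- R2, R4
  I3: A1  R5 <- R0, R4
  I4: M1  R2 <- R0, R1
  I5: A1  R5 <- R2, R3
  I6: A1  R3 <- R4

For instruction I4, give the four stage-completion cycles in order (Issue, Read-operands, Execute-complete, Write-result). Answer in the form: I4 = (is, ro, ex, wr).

I4 = (8, 9, 14, 15)

cycle 1: issue I1 (A0)
cycle 2: I1 read-ops, issue I2 (A1)
cycle 3: I1 finished on A0, I2 read-ops
cycle 4: I1→R1
cycle 5: I2 finished on A1
cycle 6: I2→R0
cycle 7: issue I3 (A1)
cycle 8: I3 read-ops, issue I4 (M1)
cycle 9: I4 read-ops
cycle 10: I3 finished on A1
cycle 11: I3→R5
cycle 12: issue I5 (A1)
cycle 14: I4 finished on M1
cycle 15: I4→R2
cycle 16: I5 read-ops
cycle 18: I5 finished on A1
cycle 19: I5→R5
cycle 20: issue I6 (A1)
cycle 21: I6 read-ops
cycle 23: I6 finished on A1
cycle 24: I6→R3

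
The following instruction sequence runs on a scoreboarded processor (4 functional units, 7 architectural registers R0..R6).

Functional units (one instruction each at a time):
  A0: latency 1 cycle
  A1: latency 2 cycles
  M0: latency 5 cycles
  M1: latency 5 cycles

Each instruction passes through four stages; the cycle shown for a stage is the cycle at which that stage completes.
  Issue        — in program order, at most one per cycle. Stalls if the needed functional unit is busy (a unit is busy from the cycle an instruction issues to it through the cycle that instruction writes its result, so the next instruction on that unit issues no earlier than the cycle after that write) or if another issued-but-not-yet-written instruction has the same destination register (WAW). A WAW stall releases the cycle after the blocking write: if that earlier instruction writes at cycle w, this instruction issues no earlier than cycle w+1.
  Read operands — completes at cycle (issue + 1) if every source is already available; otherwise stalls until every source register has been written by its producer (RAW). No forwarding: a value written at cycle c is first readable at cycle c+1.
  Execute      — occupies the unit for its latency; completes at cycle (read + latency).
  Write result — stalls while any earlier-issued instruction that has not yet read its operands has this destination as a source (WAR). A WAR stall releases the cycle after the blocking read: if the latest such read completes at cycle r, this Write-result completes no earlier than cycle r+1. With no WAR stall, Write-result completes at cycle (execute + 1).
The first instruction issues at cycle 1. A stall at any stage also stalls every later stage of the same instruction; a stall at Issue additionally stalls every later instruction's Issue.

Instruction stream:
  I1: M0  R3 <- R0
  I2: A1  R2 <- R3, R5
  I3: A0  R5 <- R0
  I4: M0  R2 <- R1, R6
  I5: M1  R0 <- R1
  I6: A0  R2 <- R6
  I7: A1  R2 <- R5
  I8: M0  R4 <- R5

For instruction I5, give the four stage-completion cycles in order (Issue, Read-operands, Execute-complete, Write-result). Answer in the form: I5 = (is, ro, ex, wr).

I5 = (14, 15, 20, 21)

c1: I1 issues→M0
c2: I1 reads; I2 issues→A1
c3: I3 issues→A0
c4: I3 reads
c5: I3 exec-done
c7: I1 exec-done
c8: I1 writes R3
c9: I2 reads
c10: I3 writes R5
c11: I2 exec-done
c12: I2 writes R2
c13: I4 issues→M0
c14: I4 reads; I5 issues→M1
c15: I5 reads
c19: I4 exec-done
c20: I4 writes R2; I5 exec-done
c21: I5 writes R0; I6 issues→A0
c22: I6 reads
c23: I6 exec-done
c24: I6 writes R2
c25: I7 issues→A1
c26: I7 reads; I8 issues→M0
c27: I8 reads
c28: I7 exec-done
c29: I7 writes R2
c32: I8 exec-done
c33: I8 writes R4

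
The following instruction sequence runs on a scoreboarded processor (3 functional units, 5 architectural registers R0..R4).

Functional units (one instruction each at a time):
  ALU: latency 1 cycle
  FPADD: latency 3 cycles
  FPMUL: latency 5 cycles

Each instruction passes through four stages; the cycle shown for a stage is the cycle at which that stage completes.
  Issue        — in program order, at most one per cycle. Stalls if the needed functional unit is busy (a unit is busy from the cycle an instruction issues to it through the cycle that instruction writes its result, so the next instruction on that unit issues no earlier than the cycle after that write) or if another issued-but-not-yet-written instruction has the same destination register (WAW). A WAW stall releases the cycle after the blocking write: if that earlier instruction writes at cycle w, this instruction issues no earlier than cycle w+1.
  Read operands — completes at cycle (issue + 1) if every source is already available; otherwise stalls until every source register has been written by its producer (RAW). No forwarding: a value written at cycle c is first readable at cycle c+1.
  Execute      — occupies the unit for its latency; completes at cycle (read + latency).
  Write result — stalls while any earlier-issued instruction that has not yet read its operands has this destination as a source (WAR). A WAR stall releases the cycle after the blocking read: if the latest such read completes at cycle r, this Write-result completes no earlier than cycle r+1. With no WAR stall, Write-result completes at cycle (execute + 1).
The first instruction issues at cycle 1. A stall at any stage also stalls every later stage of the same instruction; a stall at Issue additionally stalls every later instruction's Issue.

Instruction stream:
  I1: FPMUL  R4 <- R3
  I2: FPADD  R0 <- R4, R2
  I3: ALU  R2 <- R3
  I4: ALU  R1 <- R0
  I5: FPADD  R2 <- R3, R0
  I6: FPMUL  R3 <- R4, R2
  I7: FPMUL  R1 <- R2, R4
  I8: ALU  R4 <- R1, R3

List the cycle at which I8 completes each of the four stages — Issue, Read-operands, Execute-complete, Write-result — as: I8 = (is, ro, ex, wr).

I8 = (28, 35, 36, 37)

t=1  I1 issues→FPMUL
t=2  I1 reads, I2 issues→FPADD
t=3  I3 issues→ALU
t=4  I3 reads
t=5  I3 exec-done
t=7  I1 exec-done
t=8  I1 writes R4
t=9  I2 reads
t=10  I3 writes R2
t=11  I4 issues→ALU
t=12  I2 exec-done
t=13  I2 writes R0
t=14  I4 reads, I5 issues→FPADD
t=15  I4 exec-done, I5 reads, I6 issues→FPMUL
t=16  I4 writes R1
t=18  I5 exec-done
t=19  I5 writes R2
t=20  I6 reads
t=25  I6 exec-done
t=26  I6 writes R3
t=27  I7 issues→FPMUL
t=28  I7 reads, I8 issues→ALU
t=33  I7 exec-done
t=34  I7 writes R1
t=35  I8 reads
t=36  I8 exec-done
t=37  I8 writes R4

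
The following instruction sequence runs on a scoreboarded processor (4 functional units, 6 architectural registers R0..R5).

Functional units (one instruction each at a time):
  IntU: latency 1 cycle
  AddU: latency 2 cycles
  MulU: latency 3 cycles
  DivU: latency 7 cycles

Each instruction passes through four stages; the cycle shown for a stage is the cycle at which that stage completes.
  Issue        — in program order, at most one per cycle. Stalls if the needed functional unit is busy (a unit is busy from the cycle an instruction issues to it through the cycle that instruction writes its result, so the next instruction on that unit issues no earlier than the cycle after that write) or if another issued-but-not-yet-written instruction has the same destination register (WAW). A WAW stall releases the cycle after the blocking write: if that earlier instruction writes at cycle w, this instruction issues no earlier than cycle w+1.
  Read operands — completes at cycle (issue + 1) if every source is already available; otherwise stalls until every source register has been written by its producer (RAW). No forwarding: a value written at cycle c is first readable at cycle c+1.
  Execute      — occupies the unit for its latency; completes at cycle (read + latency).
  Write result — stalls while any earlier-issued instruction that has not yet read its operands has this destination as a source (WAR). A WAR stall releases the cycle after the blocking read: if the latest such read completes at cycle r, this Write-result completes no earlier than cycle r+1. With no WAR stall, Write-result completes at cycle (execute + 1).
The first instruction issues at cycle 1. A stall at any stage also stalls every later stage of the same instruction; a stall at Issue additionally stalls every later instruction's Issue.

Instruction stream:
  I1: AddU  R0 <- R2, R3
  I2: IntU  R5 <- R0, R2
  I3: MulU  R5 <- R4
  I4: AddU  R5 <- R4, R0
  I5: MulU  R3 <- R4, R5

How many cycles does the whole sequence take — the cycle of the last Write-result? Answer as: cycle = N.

cycle = 24

c1: issue I1 (AddU)
c2: I1 read-ops, issue I2 (IntU)
c4: I1 finished on AddU
c5: I1→R0
c6: I2 read-ops
c7: I2 finished on IntU
c8: I2→R5
c9: issue I3 (MulU)
c10: I3 read-ops
c13: I3 finished on MulU
c14: I3→R5
c15: issue I4 (AddU)
c16: I4 read-ops, issue I5 (MulU)
c18: I4 finished on AddU
c19: I4→R5
c20: I5 read-ops
c23: I5 finished on MulU
c24: I5→R3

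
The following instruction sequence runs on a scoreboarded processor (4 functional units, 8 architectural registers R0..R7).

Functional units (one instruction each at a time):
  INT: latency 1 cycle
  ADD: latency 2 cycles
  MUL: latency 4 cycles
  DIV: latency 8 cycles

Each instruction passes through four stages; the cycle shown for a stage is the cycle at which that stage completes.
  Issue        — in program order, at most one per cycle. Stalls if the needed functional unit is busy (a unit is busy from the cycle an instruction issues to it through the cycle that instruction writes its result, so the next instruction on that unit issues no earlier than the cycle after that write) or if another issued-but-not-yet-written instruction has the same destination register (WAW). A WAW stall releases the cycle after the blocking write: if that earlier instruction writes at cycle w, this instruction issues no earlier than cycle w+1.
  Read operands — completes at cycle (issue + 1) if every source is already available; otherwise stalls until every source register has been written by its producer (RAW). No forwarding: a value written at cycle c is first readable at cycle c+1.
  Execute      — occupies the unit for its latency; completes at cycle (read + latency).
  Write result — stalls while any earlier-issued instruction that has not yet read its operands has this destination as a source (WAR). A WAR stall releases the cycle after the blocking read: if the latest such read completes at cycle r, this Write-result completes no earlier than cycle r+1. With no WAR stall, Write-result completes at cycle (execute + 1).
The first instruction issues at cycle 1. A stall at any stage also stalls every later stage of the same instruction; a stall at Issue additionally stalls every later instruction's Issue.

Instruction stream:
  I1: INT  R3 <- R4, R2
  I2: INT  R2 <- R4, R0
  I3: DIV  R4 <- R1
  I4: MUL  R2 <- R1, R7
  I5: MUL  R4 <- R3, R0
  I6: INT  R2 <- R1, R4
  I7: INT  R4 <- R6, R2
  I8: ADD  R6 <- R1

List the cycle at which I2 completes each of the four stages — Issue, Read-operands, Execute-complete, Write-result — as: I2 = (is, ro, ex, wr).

I2 = (5, 6, 7, 8)

I1 -> (1, 2, 3, 4)
I2 -> (5, 6, 7, 8)  // struct: INT busy until I1 writes@4
I3 -> (6, 7, 15, 16)
I4 -> (9, 10, 14, 15)  // WAW R2: wait I2 write@8
I5 -> (17, 18, 22, 23)  // WAW R4: wait I3 write@16
I6 -> (18, 24, 25, 26)  // RAW R4: wait I5 write@23
I7 -> (27, 28, 29, 30)  // struct: INT busy until I6 writes@26
I8 -> (28, 29, 31, 32)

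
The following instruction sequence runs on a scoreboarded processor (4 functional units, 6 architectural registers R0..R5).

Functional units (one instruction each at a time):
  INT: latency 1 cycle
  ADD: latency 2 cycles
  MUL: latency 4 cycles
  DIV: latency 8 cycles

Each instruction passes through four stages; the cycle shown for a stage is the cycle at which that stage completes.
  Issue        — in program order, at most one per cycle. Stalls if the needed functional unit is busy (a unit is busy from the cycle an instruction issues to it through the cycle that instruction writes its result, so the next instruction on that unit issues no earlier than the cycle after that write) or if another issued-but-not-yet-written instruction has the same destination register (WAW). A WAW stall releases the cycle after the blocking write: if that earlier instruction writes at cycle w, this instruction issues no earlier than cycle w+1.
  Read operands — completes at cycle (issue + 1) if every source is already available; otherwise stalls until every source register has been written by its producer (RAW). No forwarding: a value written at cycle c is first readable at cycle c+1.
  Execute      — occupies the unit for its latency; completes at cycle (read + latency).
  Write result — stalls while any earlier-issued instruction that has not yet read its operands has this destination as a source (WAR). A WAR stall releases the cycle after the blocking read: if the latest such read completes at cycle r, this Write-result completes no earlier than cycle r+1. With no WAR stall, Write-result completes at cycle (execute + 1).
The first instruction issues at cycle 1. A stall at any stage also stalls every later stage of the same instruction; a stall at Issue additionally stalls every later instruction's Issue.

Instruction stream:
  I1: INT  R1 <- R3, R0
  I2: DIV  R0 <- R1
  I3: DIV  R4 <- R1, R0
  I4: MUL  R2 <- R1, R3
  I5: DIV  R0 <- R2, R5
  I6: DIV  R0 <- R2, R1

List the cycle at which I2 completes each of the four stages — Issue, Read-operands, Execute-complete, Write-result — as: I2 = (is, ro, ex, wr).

I2 = (2, 5, 13, 14)

I1 -> (1, 2, 3, 4)
I2 -> (2, 5, 13, 14)  // RAW R1: wait I1 write@4
I3 -> (15, 16, 24, 25)  // struct: DIV busy until I2 writes@14
I4 -> (16, 17, 21, 22)
I5 -> (26, 27, 35, 36)  // struct: DIV busy until I3 writes@25
I6 -> (37, 38, 46, 47)  // struct: DIV busy until I5 writes@36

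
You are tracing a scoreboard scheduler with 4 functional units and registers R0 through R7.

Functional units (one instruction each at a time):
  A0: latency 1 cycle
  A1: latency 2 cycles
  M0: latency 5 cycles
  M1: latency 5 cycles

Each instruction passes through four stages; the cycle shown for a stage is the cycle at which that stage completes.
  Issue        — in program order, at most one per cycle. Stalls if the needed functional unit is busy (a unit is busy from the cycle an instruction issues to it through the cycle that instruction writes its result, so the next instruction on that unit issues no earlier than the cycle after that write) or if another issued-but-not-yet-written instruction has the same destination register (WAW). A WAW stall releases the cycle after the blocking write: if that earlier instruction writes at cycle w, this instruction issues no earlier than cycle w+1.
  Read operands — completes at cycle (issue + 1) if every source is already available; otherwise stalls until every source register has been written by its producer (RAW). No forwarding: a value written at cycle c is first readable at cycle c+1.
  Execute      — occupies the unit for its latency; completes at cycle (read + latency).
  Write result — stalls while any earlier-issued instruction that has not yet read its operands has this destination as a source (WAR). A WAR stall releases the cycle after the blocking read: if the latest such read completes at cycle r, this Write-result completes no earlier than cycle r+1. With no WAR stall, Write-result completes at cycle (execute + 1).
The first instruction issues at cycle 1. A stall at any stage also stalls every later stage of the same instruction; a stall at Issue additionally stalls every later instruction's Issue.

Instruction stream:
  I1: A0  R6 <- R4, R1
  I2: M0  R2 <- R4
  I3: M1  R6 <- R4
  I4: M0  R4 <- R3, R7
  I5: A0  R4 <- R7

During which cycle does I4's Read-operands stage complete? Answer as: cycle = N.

cycle = 11

I1 -> (1, 2, 3, 4)
I2 -> (2, 3, 8, 9)
I3 -> (5, 6, 11, 12)  // WAW R6: wait I1 write@4
I4 -> (10, 11, 16, 17)  // struct: M0 busy until I2 writes@9
I5 -> (18, 19, 20, 21)  // WAW R4: wait I4 write@17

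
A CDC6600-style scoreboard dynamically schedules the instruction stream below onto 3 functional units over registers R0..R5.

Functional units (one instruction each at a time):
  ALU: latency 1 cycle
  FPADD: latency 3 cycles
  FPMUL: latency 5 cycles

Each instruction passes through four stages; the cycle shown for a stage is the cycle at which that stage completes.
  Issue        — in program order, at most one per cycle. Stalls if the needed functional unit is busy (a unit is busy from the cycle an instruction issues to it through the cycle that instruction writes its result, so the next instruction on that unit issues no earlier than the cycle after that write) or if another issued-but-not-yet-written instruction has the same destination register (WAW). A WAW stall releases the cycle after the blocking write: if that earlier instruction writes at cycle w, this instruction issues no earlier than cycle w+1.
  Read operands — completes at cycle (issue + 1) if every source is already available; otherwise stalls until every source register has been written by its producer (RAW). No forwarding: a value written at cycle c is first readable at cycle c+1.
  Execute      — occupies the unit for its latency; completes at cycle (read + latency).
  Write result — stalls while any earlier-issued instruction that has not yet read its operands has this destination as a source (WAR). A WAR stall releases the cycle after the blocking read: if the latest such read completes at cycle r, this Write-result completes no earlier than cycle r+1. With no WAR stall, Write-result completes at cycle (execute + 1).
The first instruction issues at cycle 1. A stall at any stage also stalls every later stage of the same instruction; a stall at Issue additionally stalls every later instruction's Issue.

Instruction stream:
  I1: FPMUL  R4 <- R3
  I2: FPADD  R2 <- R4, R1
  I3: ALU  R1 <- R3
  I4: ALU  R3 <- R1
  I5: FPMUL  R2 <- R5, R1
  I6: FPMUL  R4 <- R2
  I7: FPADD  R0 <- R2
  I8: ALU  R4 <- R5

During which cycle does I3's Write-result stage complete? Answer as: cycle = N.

t=1  I1 dispatched to FPMUL
t=2  I1 operands ready · I2 dispatched to FPADD
t=3  I3 dispatched to ALU
t=4  I3 operands ready
t=5  I3 complete
t=7  I1 complete
t=8  R4←I1
t=9  I2 operands ready
t=10  R1←I3
t=11  I4 dispatched to ALU
t=12  I2 complete · I4 operands ready
t=13  R2←I2 · I4 complete
t=14  R3←I4 · I5 dispatched to FPMUL
t=15  I5 operands ready
t=20  I5 complete
t=21  R2←I5
t=22  I6 dispatched to FPMUL
t=23  I6 operands ready · I7 dispatched to FPADD
t=24  I7 operands ready
t=27  I7 complete
t=28  I6 complete · R0←I7
t=29  R4←I6
t=30  I8 dispatched to ALU
t=31  I8 operands ready
t=32  I8 complete
t=33  R4←I8

cycle = 10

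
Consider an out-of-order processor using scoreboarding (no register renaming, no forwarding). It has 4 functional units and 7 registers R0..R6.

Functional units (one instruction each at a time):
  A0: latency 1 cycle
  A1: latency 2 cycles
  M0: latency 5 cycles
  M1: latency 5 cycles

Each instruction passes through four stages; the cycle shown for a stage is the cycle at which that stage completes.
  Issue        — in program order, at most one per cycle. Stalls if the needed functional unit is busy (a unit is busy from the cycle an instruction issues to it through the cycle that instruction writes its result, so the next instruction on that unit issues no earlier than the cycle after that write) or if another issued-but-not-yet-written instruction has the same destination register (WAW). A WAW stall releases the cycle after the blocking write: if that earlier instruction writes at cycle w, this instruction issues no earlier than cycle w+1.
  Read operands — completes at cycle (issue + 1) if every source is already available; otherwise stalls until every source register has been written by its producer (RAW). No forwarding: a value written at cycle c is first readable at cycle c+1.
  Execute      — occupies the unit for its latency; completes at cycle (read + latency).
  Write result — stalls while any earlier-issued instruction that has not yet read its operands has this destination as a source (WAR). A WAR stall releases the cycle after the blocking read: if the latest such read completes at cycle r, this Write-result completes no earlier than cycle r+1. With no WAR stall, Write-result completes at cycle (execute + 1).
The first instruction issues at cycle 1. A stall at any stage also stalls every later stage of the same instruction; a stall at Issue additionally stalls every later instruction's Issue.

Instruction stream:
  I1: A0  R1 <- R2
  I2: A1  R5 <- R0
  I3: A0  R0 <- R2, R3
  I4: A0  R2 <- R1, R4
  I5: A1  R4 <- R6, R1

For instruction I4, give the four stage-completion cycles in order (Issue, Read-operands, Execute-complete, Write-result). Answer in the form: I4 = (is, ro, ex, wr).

I4 = (9, 10, 11, 12)

c1: I1 dispatched to A0
c2: I1 operands ready, I2 dispatched to A1
c3: I1 complete, I2 operands ready
c4: R1←I1
c5: I2 complete, I3 dispatched to A0
c6: R5←I2, I3 operands ready
c7: I3 complete
c8: R0←I3
c9: I4 dispatched to A0
c10: I4 operands ready, I5 dispatched to A1
c11: I4 complete, I5 operands ready
c12: R2←I4
c13: I5 complete
c14: R4←I5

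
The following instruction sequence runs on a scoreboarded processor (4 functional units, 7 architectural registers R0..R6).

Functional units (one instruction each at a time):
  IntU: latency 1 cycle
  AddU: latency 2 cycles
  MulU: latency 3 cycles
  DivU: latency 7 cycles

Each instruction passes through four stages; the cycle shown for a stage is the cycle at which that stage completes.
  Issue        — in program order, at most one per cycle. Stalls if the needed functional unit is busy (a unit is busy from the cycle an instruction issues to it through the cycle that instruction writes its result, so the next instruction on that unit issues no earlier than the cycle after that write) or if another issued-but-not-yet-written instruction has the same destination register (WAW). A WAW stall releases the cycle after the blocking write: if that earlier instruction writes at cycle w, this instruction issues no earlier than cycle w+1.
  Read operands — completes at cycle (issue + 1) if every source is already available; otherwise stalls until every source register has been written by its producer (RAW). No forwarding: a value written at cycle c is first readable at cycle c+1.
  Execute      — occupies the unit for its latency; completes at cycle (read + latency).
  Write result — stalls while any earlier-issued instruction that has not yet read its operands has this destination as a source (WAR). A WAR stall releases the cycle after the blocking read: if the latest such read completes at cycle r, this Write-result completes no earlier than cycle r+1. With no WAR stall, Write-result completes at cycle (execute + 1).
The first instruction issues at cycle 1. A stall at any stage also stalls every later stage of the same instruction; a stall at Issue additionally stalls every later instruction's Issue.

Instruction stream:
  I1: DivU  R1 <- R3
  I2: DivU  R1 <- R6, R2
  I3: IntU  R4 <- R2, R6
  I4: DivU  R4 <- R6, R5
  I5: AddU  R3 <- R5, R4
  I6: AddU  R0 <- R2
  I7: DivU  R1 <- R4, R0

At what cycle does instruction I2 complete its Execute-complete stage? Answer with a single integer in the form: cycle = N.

c1: I1→DivU
c2: I1 RO
c9: I1 EX
c10: I1 WR R1
c11: I2→DivU
c12: I2 RO · I3→IntU
c13: I3 RO
c14: I3 EX
c15: I3 WR R4
c19: I2 EX
c20: I2 WR R1
c21: I4→DivU
c22: I4 RO · I5→AddU
c29: I4 EX
c30: I4 WR R4
c31: I5 RO
c33: I5 EX
c34: I5 WR R3
c35: I6→AddU
c36: I6 RO · I7→DivU
c38: I6 EX
c39: I6 WR R0
c40: I7 RO
c47: I7 EX
c48: I7 WR R1

cycle = 19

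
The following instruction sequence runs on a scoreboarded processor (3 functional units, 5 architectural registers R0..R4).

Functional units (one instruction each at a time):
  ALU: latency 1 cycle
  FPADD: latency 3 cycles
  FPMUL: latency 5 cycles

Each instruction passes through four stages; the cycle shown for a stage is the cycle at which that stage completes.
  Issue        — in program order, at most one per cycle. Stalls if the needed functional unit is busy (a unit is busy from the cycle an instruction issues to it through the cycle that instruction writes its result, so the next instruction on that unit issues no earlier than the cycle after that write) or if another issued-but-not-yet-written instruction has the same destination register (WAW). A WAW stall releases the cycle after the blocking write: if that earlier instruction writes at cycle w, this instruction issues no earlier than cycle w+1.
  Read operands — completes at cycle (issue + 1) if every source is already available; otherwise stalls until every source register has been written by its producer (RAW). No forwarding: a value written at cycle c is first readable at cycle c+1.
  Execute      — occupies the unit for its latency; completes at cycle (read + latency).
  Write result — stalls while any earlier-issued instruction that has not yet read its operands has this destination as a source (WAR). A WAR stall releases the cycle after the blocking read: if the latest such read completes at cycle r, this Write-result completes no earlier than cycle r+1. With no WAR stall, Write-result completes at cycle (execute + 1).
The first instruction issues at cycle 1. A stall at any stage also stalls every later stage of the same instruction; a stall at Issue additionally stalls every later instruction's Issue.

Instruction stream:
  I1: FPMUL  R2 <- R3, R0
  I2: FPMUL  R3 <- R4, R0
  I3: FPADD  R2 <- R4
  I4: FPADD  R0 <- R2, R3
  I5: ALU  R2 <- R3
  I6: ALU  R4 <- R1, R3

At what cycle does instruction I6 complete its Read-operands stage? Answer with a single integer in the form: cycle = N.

cycle = 22

t=1  I1 issues→FPMUL
t=2  I1 reads
t=7  I1 exec-done
t=8  I1 writes R2
t=9  I2 issues→FPMUL
t=10  I2 reads; I3 issues→FPADD
t=11  I3 reads
t=14  I3 exec-done
t=15  I2 exec-done; I3 writes R2
t=16  I2 writes R3; I4 issues→FPADD
t=17  I4 reads; I5 issues→ALU
t=18  I5 reads
t=19  I5 exec-done
t=20  I4 exec-done; I5 writes R2
t=21  I4 writes R0; I6 issues→ALU
t=22  I6 reads
t=23  I6 exec-done
t=24  I6 writes R4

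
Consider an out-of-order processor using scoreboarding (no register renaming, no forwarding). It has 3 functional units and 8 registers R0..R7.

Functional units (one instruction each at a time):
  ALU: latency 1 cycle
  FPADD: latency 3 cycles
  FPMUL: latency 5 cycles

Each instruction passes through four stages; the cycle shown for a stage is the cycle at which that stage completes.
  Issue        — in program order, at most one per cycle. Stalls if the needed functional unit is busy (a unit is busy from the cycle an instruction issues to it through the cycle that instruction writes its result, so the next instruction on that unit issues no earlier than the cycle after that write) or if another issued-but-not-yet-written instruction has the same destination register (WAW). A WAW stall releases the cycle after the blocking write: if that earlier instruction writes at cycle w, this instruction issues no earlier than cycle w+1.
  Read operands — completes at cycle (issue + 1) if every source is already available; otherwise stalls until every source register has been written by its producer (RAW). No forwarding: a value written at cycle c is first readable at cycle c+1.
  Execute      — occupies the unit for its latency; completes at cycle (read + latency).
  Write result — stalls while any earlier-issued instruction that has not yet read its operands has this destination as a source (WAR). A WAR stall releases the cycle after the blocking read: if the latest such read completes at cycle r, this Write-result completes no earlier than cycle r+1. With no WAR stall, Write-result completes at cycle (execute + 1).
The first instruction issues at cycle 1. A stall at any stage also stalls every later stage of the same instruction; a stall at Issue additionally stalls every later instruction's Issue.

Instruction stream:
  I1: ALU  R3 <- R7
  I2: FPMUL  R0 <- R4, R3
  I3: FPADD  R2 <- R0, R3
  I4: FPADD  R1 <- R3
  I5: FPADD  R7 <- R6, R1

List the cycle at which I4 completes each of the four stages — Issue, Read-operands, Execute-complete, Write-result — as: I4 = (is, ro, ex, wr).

[I1] 1/2/3/4
[I2] 2/5/10/11  (RAW R3: wait I1 write@4)
[I3] 3/12/15/16  (RAW R0: wait I2 write@11)
[I4] 17/18/21/22  (struct: FPADD busy until I3 writes@16)
[I5] 23/24/27/28  (struct: FPADD busy until I4 writes@22)

I4 = (17, 18, 21, 22)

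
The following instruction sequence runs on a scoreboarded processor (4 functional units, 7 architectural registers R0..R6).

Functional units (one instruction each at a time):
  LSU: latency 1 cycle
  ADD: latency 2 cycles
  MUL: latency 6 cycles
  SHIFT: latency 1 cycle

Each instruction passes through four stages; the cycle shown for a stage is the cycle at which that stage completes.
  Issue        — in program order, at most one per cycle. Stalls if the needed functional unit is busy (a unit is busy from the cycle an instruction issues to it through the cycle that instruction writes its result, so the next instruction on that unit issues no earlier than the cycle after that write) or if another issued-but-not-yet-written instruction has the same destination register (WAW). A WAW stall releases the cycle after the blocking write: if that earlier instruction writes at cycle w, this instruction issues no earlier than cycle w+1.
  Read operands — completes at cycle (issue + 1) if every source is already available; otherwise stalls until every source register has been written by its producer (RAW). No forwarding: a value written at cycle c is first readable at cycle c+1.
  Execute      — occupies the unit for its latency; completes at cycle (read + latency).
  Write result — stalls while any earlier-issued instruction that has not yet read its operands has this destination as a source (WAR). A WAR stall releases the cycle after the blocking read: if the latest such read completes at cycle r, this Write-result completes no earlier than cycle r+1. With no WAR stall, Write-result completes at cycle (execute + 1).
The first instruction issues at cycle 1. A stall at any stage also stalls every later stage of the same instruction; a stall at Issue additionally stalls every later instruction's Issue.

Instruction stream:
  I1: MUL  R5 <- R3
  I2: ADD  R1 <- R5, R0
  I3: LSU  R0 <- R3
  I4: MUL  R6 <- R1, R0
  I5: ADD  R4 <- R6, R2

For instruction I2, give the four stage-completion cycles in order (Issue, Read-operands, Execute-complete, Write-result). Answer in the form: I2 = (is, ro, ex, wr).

I2 = (2, 10, 12, 13)

I1 -> (1, 2, 8, 9)
I2 -> (2, 10, 12, 13)  // RAW R5: wait I1 write@9
I3 -> (3, 4, 5, 11)  // WAR R0: wait I2 read@10
I4 -> (10, 14, 20, 21)  // struct: MUL busy until I1 writes@9, RAW R1: wait I2 write@13
I5 -> (14, 22, 24, 25)  // struct: ADD busy until I2 writes@13, RAW R6: wait I4 write@21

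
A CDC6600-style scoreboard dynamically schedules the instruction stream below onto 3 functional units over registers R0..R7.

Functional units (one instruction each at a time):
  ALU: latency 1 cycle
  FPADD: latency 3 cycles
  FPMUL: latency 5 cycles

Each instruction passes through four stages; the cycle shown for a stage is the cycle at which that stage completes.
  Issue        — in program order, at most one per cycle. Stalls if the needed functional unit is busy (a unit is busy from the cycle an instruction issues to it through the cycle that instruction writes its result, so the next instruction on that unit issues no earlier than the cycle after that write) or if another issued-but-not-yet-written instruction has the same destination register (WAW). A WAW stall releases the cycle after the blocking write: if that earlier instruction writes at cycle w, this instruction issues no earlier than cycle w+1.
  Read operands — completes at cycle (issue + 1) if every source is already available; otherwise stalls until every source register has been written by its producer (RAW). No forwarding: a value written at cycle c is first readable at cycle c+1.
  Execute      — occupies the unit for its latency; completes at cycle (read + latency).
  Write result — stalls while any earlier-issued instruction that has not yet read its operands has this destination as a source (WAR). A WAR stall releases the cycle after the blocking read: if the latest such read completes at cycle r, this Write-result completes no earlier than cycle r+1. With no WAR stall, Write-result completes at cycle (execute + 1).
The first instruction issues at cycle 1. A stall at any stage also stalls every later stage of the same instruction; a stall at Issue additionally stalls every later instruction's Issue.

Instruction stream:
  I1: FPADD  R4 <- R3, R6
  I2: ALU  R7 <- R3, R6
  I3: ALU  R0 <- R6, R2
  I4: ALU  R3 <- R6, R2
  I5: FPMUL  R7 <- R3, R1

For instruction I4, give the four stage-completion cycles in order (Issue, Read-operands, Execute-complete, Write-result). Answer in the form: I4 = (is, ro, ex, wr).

I1 -> (1, 2, 5, 6)
I2 -> (2, 3, 4, 5)
I3 -> (6, 7, 8, 9)  // struct: ALU busy until I2 writes@5
I4 -> (10, 11, 12, 13)  // struct: ALU busy until I3 writes@9
I5 -> (11, 14, 19, 20)  // RAW R3: wait I4 write@13

I4 = (10, 11, 12, 13)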